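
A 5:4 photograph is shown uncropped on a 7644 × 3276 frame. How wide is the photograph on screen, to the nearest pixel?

Since 1.250 < 2.333, the photograph is height-limited.
That makes the image 4095.00 px wide (3276 × 5/4).

4095 px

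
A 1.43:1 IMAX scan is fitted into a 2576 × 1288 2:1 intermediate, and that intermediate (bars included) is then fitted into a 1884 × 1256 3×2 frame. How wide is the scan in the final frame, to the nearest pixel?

1347 px

Inside the 2576×1288 canvas the scan is height-limited at 1841.84 × 1288.00.
The 2:1 canvas is width-limited in 1884×1256, giving 1884.00 × 942.00; scale factor 0.7314.
So the scan's width is 1841.84 × 0.7314 ≈ 1347.06.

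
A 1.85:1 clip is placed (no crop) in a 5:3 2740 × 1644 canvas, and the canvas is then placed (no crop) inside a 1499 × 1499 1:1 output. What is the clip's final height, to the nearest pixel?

Inside the 2740×1644 canvas the clip is width-limited at 2740.00 × 1481.08.
Second fit — the 5:3 canvas into 1499×1499 spans the width: 1499.00 × 899.40 (×0.5471 from 2740×1644).
So the clip's height is 1481.08 × 0.5471 ≈ 810.27.

810 px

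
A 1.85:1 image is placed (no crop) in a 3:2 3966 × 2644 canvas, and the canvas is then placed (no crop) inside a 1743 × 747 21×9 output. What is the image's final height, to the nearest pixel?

Inside the 3966×2644 canvas the image is width-limited at 3966.00 × 2143.78.
Second fit — the 3:2 canvas into 1743×747 spans the height: 1120.50 × 747.00 (×0.2825 from 3966×2644).
The image scales with it: height 2143.78 × 0.2825 ≈ 605.68.

606 px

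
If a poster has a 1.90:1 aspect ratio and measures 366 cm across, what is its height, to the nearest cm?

193 cm

Height = 366 / 1.900 = 192.63.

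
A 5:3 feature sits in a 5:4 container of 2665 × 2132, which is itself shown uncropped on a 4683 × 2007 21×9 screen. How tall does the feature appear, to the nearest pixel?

5:3 in 2665×2132: fills the width, so the feature is 2665.00 × 1599.00.
Second fit — the 5:4 canvas into 4683×2007 spans the height: 2508.75 × 2007.00 (×0.9414 from 2665×2132).
Applying the same ×0.9414: 1599.00 → 1505.25.

1505 px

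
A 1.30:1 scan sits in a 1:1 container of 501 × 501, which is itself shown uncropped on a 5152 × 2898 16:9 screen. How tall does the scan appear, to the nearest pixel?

2229 px

Inside the 501×501 canvas the scan is width-limited at 501.00 × 385.38.
1:1 in 5152×2898: fills the height, so the intermediate becomes 2898.00 × 2898.00 — a scale of ×5.7844.
So the scan's height is 385.38 × 5.7844 ≈ 2229.23.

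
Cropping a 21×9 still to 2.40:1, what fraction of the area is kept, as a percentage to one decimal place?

97.2%

Going from 21×9 to 2.40:1 means cutting height while keeping width.
(2.333)/(2.400) ≈ 0.972 of the area survives.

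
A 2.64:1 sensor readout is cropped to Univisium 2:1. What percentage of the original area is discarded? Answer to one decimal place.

The height stays; only width is cut (since Univisium 2:1 is narrower than 2.64:1).
(2.000)/(2.640) ≈ 0.758 of the area survives, leaving 24.24% discarded.

24.2%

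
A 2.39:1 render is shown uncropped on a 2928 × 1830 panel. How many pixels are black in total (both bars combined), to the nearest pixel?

1771134 pixels

2.39:1 is wider than 16:10, so it spans the full width.
Content height = 2928 / 2.390 ≈ 1225.1046 px.
Leftover height: 1830 − 1225.1046 = 604.8954 px.
Across the 2928-px span: 604.8954 × 2928 ≈ 1771134 px.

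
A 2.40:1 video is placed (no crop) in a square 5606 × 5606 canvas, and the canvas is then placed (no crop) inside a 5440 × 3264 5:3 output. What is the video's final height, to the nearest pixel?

2.40:1 in 5606×5606: fills the width, so the video is 5606.00 × 2335.83.
The square canvas is height-limited in 5440×3264, giving 3264.00 × 3264.00; scale factor 0.5822.
So the video's height is 2335.83 × 0.5822 ≈ 1360.00.

1360 px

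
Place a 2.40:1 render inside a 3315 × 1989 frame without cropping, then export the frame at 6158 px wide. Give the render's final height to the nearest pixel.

Fitted into 3315×1989, the render spans the width; its height is 3315 / 2.400 ≈ 1381.25 px.
Scaling 3315 → 6158 is ×1.8576, so the height becomes 1381.25 × 1.8576 ≈ 2565.83 px.

2566 px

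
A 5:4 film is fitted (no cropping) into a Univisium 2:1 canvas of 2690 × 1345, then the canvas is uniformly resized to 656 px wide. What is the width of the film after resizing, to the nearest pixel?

410 px

In the 2690×1345 frame the film fills the height: width = 1345 × 5/4 ≈ 1681.25 px.
The frame scales by 656/2690 = 0.2439; 1681.25 × 0.2439 ≈ 410.00 px.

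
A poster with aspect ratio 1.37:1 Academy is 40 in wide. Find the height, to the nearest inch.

29 in

40 / 1.370 = 29.20.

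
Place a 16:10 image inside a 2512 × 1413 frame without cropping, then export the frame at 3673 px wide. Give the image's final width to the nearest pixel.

3306 px

In the 2512×1413 frame the image fills the height: width = 1413 × 16/10 ≈ 2260.80 px.
The frame scales by 3673/2512 = 1.4622; 2260.80 × 1.4622 ≈ 3305.70 px.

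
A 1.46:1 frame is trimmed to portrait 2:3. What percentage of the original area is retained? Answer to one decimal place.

Going from 1.46:1 to portrait 2:3 means cutting width while keeping height.
Area ratio = (0.667)/(1.460) = 45.66% retained.

45.7%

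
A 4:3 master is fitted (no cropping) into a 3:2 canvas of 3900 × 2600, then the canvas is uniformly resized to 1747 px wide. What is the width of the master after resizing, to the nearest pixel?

1553 px

At 3900×2600 the master is height-limited, so width = 2600 × 4/3 ≈ 3466.67 px.
Resizing to 1747 px wide multiplies everything by 0.4479: 3466.67 → 1552.89 px.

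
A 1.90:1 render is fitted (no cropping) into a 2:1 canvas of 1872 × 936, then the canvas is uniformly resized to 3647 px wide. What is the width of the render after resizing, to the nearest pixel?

3465 px

At 1872×936 the render is height-limited, so width = 936 × 1.900 ≈ 1778.40 px.
Resizing to 3647 px wide multiplies everything by 1.9482: 1778.40 → 3464.65 px.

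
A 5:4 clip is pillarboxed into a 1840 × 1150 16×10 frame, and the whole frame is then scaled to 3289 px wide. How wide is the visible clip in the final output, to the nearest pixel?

2570 px

Fitted into 1840×1150, the clip spans the height; its width is 1150 × 5/4 ≈ 1437.50 px.
The frame scales by 3289/1840 = 1.7875; 1437.50 × 1.7875 ≈ 2569.53 px.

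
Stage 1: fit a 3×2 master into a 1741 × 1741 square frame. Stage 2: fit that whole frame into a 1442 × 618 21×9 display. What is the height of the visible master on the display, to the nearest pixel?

412 px

First fit — 3×2 into 1741×1741 spans the width: 1741.00 × 1160.67.
square in 1442×618: fills the height, so the intermediate becomes 618.00 × 618.00 — a scale of ×0.3550.
The master scales with it: height 1160.67 × 0.3550 ≈ 412.00.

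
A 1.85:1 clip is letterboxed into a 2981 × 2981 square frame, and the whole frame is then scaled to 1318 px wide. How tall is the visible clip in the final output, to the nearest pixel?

Fitted into 2981×2981, the clip spans the width; its height is 2981 / 1.850 ≈ 1611.35 px.
Scaling 2981 → 1318 is ×0.4421, so the height becomes 1611.35 × 0.4421 ≈ 712.43 px.

712 px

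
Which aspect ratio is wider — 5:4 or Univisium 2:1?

Univisium 2:1

5:4 = 1.25 and Univisium 2:1 = 2; 2 > 1.25.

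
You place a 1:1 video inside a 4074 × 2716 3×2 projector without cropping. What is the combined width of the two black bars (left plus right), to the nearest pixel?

1:1 (1.000) < 3×2 (1.500), so the video fills the height.
That makes the image 2716.00 px wide (2716 × 1/1).
4074 − 2716.00 = 1358.00 px of bars.

1358 px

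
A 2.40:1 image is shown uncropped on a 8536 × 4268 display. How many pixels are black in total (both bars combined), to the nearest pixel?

6071941 pixels

2.40:1 is wider than Univisium 2:1, so it spans the full width.
That makes the image 3556.6667 px tall (8536 / 2.400).
Leftover height: 4268 − 3556.6667 = 711.3333 px.
Bar area = 711.3333 × 8536 ≈ 6071941 px.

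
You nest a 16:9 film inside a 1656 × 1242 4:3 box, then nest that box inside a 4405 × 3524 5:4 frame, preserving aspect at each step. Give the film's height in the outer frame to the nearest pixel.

16:9 in 1656×1242: fills the width, so the film is 1656.00 × 931.50.
4:3 in 4405×3524: fills the width, so the intermediate becomes 4405.00 × 3303.75 — a scale of ×2.6600.
The film scales with it: height 931.50 × 2.6600 ≈ 2477.81.

2478 px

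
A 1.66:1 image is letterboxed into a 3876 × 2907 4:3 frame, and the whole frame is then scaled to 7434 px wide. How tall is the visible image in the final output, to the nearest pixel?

Fitted into 3876×2907, the image spans the width; its height is 3876 / 1.660 ≈ 2334.94 px.
Resizing to 7434 px wide multiplies everything by 1.9180: 2334.94 → 4478.31 px.

4478 px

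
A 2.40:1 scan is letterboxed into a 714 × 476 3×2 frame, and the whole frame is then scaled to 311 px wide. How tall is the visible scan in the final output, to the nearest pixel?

130 px

In the 714×476 frame the scan fills the width: height = 714 / 2.400 ≈ 297.50 px.
Scaling 714 → 311 is ×0.4356, so the height becomes 297.50 × 0.4356 ≈ 129.58 px.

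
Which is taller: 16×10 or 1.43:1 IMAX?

1.43:1 IMAX

16×10 = 1.6 and 1.43; 1.6 > 1.43. The smaller width-to-height ratio is the taller frame.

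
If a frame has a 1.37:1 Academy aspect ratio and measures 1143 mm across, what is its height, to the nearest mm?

1143 / 1.370 = 834.31.

834 mm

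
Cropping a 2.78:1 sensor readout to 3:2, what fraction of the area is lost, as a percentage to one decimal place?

46.0%

Going from 2.78:1 to 3:2 means cutting width while keeping height.
Area ratio = (1.500)/(2.780) = 53.96%; the remaining 46.04% is cropped out.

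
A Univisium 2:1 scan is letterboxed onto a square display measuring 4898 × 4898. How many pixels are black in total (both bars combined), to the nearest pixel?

Since 2.000 > 1.000, the scan is width-limited.
The scan is 4898 × 1/2 ≈ 2449.0000 px tall.
Leftover height: 4898 − 2449.0000 = 2449.0000 px.
That's 2449.0000 × 4898 ≈ 11995202 black pixels.

11995202 pixels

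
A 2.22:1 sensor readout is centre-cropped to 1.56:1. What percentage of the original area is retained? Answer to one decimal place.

70.3%

Going from 2.22:1 to 1.56:1 means cutting width while keeping height.
(1.560)/(2.220) ≈ 0.703 of the area survives.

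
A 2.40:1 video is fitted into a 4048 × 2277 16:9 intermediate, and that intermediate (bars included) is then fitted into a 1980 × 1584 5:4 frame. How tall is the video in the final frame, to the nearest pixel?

825 px

First fit — 2.40:1 into 4048×2277 spans the width: 4048.00 × 1686.67.
Second fit — the 16:9 canvas into 1980×1584 spans the width: 1980.00 × 1113.75 (×0.4891 from 4048×2277).
So the video's height is 1686.67 × 0.4891 ≈ 825.00.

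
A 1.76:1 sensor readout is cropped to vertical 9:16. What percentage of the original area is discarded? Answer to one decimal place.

The height stays; only width is cut (since vertical 9:16 is narrower than 1.76:1).
Area ratio = (0.562)/(1.760) = 31.96%; the remaining 68.04% is cropped out.

68.0%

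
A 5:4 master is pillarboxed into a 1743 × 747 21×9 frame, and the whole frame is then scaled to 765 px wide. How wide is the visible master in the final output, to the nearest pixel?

In the 1743×747 frame the master fills the height: width = 747 × 5/4 ≈ 933.75 px.
Scaling 1743 → 765 is ×0.4389, so the width becomes 933.75 × 0.4389 ≈ 409.82 px.

410 px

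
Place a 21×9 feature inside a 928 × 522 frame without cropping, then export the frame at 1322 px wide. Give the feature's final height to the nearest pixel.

Fitted into 928×522, the feature spans the width; its height is 928 × 9/21 ≈ 397.71 px.
Resizing to 1322 px wide multiplies everything by 1.4246: 397.71 → 566.57 px.

567 px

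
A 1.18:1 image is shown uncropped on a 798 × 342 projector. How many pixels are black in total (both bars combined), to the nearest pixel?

Since 1.180 < 2.333, the image is height-limited.
The image is 342 × 1.180 ≈ 403.5600 px wide.
Leftover width: 798 − 403.5600 = 394.4400 px.
Bar area = 394.4400 × 342 ≈ 134898 px.

134898 pixels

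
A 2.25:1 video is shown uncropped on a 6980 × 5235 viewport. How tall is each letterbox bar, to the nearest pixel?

2.25:1 is wider than 4×3, so it spans the full width.
That makes the image 3102.22 px tall (6980 / 2.250).
5235 − 3102.22 = 2132.78 px of bars (1066.39 each).

1066 px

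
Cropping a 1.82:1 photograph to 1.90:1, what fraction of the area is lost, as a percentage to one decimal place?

The width stays; only height is cut (since 1.90:1 is wider than 1.82:1).
(1.820)/(1.900) ≈ 0.958 of the area survives, leaving 4.21% discarded.

4.2%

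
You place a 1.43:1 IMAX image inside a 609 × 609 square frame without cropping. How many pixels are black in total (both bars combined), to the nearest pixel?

1.43:1 IMAX (1.430) > square (1.000), so the image fills the width.
The image is 609 / 1.430 ≈ 425.8741 px tall.
Leftover height: 609 − 425.8741 = 183.1259 px.
That's 183.1259 × 609 ≈ 111524 black pixels.

111524 pixels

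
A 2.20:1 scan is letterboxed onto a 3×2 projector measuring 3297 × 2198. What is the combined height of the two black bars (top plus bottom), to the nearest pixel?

699 px

Since 2.200 > 1.500, the scan is width-limited.
That makes the image 1498.64 px tall (3297 / 2.200).
2198 − 1498.64 = 699.36 px of bars.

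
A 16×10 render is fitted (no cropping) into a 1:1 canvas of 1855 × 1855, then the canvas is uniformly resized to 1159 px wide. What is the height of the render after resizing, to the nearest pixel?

In the 1855×1855 frame the render fills the width: height = 1855 × 10/16 ≈ 1159.38 px.
The frame scales by 1159/1855 = 0.6248; 1159.38 × 0.6248 ≈ 724.38 px.

724 px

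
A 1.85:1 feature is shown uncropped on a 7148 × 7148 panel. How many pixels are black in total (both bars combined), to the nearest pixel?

1.85:1 (1.850) > square (1.000), so the feature fills the width.
Content height = 7148 / 1.850 ≈ 3863.7838 px.
Leftover height: 7148 − 3863.7838 = 3284.2162 px.
Bar area = 3284.2162 × 7148 ≈ 23475578 px.

23475578 pixels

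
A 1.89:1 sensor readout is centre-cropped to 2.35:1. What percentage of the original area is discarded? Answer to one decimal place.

19.6%

The width stays; only height is cut (since 2.35:1 is wider than 1.89:1).
Area ratio = (1.890)/(2.350) = 80.43%; the remaining 19.57% is cropped out.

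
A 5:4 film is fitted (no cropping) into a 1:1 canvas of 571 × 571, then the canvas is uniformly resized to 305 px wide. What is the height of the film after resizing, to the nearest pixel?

244 px

At 571×571 the film is width-limited, so height = 571 × 4/5 ≈ 456.80 px.
Resizing to 305 px wide multiplies everything by 0.5342: 456.80 → 244.00 px.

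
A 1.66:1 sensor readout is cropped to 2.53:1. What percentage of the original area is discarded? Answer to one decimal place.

Going from 1.66:1 to 2.53:1 means cutting height while keeping width.
Fraction kept = (1.660)/(2.530) ≈ 65.61%, so 34.39% is lost.

34.4%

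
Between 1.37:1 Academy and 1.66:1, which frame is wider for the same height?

1.66:1

1.37 and 1.66; 1.66 > 1.37.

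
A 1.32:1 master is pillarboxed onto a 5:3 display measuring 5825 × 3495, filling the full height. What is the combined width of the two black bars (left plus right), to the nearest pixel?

That makes the image 4613.40 px wide (3495 × 1.320).
Leftover width: 5825 − 4613.40 = 1211.60 px.

1212 px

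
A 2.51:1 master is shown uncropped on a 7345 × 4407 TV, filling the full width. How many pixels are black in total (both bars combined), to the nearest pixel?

Content height = 7345 / 2.510 ≈ 2926.2948 px.
4407 − 2926.2948 = 1480.7052 px of bars.
Bar area = 1480.7052 × 7345 ≈ 10875780 px.

10875780 pixels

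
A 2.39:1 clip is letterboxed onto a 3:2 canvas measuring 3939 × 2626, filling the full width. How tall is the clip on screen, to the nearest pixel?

1648 px

That makes the image 1648.12 px tall (3939 / 2.390).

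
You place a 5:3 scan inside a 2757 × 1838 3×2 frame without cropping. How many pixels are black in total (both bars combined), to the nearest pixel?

506737 pixels

5:3 (1.667) > 3×2 (1.500), so the scan fills the width.
Content height = 2757 × 3/5 ≈ 1654.2000 px.
1838 − 1654.2000 = 183.8000 px of bars.
That's 183.8000 × 2757 ≈ 506737 black pixels.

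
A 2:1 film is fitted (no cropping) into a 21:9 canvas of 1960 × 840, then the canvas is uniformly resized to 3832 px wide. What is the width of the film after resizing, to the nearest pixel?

3285 px

In the 1960×840 frame the film fills the height: width = 840 × 2/1 ≈ 1680.00 px.
The frame scales by 3832/1960 = 1.9551; 1680.00 × 1.9551 ≈ 3284.57 px.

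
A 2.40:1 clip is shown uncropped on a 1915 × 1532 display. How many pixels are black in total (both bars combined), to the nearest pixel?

1405770 pixels

2.40:1 (2.400) > 5:4 (1.250), so the clip fills the width.
Content height = 1915 / 2.400 ≈ 797.9167 px.
1532 − 797.9167 = 734.0833 px of bars.
Across the 1915-px span: 734.0833 × 1915 ≈ 1405770 px.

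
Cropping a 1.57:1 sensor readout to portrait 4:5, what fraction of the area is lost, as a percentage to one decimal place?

49.0%

The height stays; only width is cut (since portrait 4:5 is narrower than 1.57:1).
Fraction kept = (0.800)/(1.570) ≈ 50.96%, so 49.04% is lost.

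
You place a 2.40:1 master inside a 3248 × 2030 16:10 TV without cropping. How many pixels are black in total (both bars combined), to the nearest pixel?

Since 2.400 > 1.600, the master is width-limited.
Content height = 3248 / 2.400 ≈ 1353.3333 px.
2030 − 1353.3333 = 676.6667 px of bars.
Across the 3248-px span: 676.6667 × 3248 ≈ 2197813 px.

2197813 pixels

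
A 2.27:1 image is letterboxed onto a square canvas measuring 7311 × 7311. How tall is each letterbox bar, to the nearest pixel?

2045 px

2.27:1 (2.270) > square (1.000), so the image fills the width.
The image is 7311 / 2.270 ≈ 3220.70 px tall.
Leftover height: 7311 − 3220.70 = 4090.30 px → 2045.15 each side.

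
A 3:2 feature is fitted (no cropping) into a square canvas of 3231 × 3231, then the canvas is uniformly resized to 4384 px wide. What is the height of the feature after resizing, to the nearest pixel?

2923 px

In the 3231×3231 frame the feature fills the width: height = 3231 × 2/3 ≈ 2154.00 px.
Scaling 3231 → 4384 is ×1.3569, so the height becomes 2154.00 × 1.3569 ≈ 2922.67 px.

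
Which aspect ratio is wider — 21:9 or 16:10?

21:9 = 2.333 and 16:10 = 1.6; 2.333 > 1.6.

21:9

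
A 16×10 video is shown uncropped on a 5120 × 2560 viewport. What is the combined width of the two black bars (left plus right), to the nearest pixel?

1024 px

16×10 is narrower than Univisium 2:1, so it spans the full height.
Content width = 2560 × 16/10 ≈ 4096.00 px.
Leftover width: 5120 − 4096.00 = 1024.00 px.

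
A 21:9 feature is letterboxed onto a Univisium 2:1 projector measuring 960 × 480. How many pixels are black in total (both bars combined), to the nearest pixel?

65829 pixels

21:9 is wider than Univisium 2:1, so it spans the full width.
The feature is 960 × 9/21 ≈ 411.4286 px tall.
Leftover height: 480 − 411.4286 = 68.5714 px.
Across the 960-px span: 68.5714 × 960 ≈ 65829 px.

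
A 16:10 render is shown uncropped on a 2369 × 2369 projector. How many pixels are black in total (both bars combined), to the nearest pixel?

2104560 pixels

16:10 is wider than 1:1, so it spans the full width.
The render is 2369 × 10/16 ≈ 1480.6250 px tall.
2369 − 1480.6250 = 888.3750 px of bars.
Across the 2369-px span: 888.3750 × 2369 ≈ 2104560 px.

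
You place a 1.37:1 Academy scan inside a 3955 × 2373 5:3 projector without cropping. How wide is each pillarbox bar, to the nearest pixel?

1.37:1 Academy (1.370) < 5:3 (1.667), so the scan fills the height.
Content width = 2373 × 1.370 ≈ 3251.01 px.
Leftover width: 3955 − 3251.01 = 703.99 px → 352.00 each side.

352 px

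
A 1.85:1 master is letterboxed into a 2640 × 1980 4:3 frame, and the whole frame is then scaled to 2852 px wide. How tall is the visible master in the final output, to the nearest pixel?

In the 2640×1980 frame the master fills the width: height = 2640 / 1.850 ≈ 1427.03 px.
Scaling 2640 → 2852 is ×1.0803, so the height becomes 1427.03 × 1.0803 ≈ 1541.62 px.

1542 px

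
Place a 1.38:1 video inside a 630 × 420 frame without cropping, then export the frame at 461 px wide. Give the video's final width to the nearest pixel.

At 630×420 the video is height-limited, so width = 420 × 1.380 ≈ 579.60 px.
Scaling 630 → 461 is ×0.7317, so the width becomes 579.60 × 0.7317 ≈ 424.12 px.

424 px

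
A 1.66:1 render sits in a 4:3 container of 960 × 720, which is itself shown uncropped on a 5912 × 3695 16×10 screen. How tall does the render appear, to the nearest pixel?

1.66:1 in 960×720: fills the width, so the render is 960.00 × 578.31.
Second fit — the 4:3 canvas into 5912×3695 spans the height: 4926.67 × 3695.00 (×5.1319 from 960×720).
So the render's height is 578.31 × 5.1319 ≈ 2967.87.

2968 px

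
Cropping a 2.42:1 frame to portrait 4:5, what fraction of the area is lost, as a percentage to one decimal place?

The height stays; only width is cut (since portrait 4:5 is narrower than 2.42:1).
Area ratio = (0.800)/(2.420) = 33.06%; the remaining 66.94% is cropped out.

66.9%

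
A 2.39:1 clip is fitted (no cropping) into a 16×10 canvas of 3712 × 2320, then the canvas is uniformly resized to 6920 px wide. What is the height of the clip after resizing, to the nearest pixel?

2895 px

Fitted into 3712×2320, the clip spans the width; its height is 3712 / 2.390 ≈ 1553.14 px.
Resizing to 6920 px wide multiplies everything by 1.8642: 1553.14 → 2895.40 px.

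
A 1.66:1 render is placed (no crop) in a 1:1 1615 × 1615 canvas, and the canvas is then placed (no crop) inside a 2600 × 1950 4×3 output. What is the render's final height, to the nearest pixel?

1.66:1 in 1615×1615: fills the width, so the render is 1615.00 × 972.89.
The 1:1 canvas is height-limited in 2600×1950, giving 1950.00 × 1950.00; scale factor 1.2074.
The render scales with it: height 972.89 × 1.2074 ≈ 1174.70.

1175 px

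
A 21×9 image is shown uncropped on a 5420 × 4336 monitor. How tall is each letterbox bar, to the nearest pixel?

Since 2.333 > 1.250, the image is width-limited.
The image is 5420 × 9/21 ≈ 2322.86 px tall.
Leftover height: 4336 − 2322.86 = 2013.14 px → 1006.57 each side.

1007 px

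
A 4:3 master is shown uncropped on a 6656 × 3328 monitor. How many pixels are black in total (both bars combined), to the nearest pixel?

7383723 pixels

4:3 is narrower than Univisium 2:1, so it spans the full height.
Content width = 3328 × 4/3 ≈ 4437.3333 px.
Black = 6656 − 4437.3333 = 2218.6667 px.
Bar area = 2218.6667 × 3328 ≈ 7383723 px.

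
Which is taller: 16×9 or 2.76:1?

16×9

16×9 = 1.778 and 2.76; 2.76 > 1.778. The smaller width-to-height ratio is the taller frame.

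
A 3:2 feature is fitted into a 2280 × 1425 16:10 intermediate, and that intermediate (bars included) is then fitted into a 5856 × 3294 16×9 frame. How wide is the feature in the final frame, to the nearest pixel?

4941 px

3:2 in 2280×1425: fills the height, so the feature is 2137.50 × 1425.00.
Second fit — the 16:10 canvas into 5856×3294 spans the height: 5270.40 × 3294.00 (×2.3116 from 2280×1425).
So the feature's width is 2137.50 × 2.3116 ≈ 4941.00.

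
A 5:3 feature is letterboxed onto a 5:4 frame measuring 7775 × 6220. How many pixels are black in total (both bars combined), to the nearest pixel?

12090125 pixels

Since 1.667 > 1.250, the feature is width-limited.
The feature is 7775 × 3/5 ≈ 4665.0000 px tall.
Leftover height: 6220 − 4665.0000 = 1555.0000 px.
That's 1555.0000 × 7775 ≈ 12090125 black pixels.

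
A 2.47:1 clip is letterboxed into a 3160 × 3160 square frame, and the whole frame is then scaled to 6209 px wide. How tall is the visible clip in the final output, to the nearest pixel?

2514 px

In the 3160×3160 frame the clip fills the width: height = 3160 / 2.470 ≈ 1279.35 px.
Resizing to 6209 px wide multiplies everything by 1.9649: 1279.35 → 2513.77 px.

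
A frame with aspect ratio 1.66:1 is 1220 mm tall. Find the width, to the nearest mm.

At 1.66:1, 1220 × 1.660 ≈ 2025.20.

2025 mm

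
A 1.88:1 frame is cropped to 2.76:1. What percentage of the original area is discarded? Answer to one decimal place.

2.76:1 is wider than 1.88:1, so the crop keeps the full width and trims the height.
Fraction kept = (1.880)/(2.760) ≈ 68.12%, so 31.88% is lost.

31.9%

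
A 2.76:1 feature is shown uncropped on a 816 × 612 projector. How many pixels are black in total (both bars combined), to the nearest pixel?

2.76:1 is wider than 4×3, so it spans the full width.
That makes the image 295.6522 px tall (816 / 2.760).
Leftover height: 612 − 295.6522 = 316.3478 px.
Bar area = 316.3478 × 816 ≈ 258140 px.

258140 pixels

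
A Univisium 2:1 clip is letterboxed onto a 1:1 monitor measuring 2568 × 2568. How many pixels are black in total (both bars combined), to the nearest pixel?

3297312 pixels

Since 2.000 > 1.000, the clip is width-limited.
That makes the image 1284.0000 px tall (2568 × 1/2).
2568 − 1284.0000 = 1284.0000 px of bars.
That's 1284.0000 × 2568 ≈ 3297312 black pixels.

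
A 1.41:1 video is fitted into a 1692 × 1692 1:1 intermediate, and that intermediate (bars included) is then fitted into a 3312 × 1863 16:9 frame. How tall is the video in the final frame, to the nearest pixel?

First fit — 1.41:1 into 1692×1692 spans the width: 1692.00 × 1200.00.
Second fit — the 1:1 canvas into 3312×1863 spans the height: 1863.00 × 1863.00 (×1.1011 from 1692×1692).
The video scales with it: height 1200.00 × 1.1011 ≈ 1321.28.

1321 px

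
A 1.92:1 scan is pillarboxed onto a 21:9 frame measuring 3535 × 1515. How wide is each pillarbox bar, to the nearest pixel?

1.92:1 (1.920) < 21:9 (2.333), so the scan fills the height.
That makes the image 2908.80 px wide (1515 × 1.920).
3535 − 2908.80 = 626.20 px of bars (313.10 each).

313 px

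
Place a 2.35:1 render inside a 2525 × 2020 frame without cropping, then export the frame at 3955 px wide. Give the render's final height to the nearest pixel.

1683 px

Fitted into 2525×2020, the render spans the width; its height is 2525 / 2.350 ≈ 1074.47 px.
Scaling 2525 → 3955 is ×1.5663, so the height becomes 1074.47 × 1.5663 ≈ 1682.98 px.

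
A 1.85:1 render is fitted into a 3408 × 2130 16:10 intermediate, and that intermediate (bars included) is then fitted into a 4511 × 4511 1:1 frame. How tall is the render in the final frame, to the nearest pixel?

Inside the 3408×2130 canvas the render is width-limited at 3408.00 × 1842.16.
Second fit — the 16:10 canvas into 4511×4511 spans the width: 4511.00 × 2819.38 (×1.3237 from 3408×2130).
So the render's height is 1842.16 × 1.3237 ≈ 2438.38.

2438 px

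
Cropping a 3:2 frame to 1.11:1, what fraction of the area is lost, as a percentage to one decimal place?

26.0%

The height stays; only width is cut (since 1.11:1 is narrower than 3:2).
Fraction kept = (1.110)/(1.500) ≈ 74.00%, so 26.00% is lost.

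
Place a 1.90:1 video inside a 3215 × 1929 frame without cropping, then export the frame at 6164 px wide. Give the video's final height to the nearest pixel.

3244 px

At 3215×1929 the video is width-limited, so height = 3215 / 1.900 ≈ 1692.11 px.
The frame scales by 6164/3215 = 1.9173; 1692.11 × 1.9173 ≈ 3244.21 px.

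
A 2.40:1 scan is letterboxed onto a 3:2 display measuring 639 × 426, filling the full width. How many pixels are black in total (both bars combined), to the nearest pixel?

102080 pixels

Content height = 639 / 2.400 ≈ 266.2500 px.
Black = 426 − 266.2500 = 159.7500 px.
That's 159.7500 × 639 ≈ 102080 black pixels.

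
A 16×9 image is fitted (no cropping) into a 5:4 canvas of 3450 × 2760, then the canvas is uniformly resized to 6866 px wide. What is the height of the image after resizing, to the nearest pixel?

3862 px

Fitted into 3450×2760, the image spans the width; its height is 3450 × 9/16 ≈ 1940.62 px.
Resizing to 6866 px wide multiplies everything by 1.9901: 1940.62 → 3862.12 px.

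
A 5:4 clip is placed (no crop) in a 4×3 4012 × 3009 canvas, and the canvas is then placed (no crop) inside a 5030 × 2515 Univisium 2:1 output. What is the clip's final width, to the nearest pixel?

First fit — 5:4 into 4012×3009 spans the height: 3761.25 × 3009.00.
4×3 in 5030×2515: fills the height, so the intermediate becomes 3353.33 × 2515.00 — a scale of ×0.8358.
The clip scales with it: width 3761.25 × 0.8358 ≈ 3143.75.

3144 px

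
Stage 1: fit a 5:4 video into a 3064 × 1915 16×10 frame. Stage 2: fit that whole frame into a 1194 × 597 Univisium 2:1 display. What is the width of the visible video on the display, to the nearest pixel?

5:4 in 3064×1915: fills the height, so the video is 2393.75 × 1915.00.
16×10 in 1194×597: fills the height, so the intermediate becomes 955.20 × 597.00 — a scale of ×0.3117.
Applying the same ×0.3117: 2393.75 → 746.25.

746 px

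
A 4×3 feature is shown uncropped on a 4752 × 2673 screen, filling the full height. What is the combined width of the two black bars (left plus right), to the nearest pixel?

That makes the image 3564.00 px wide (2673 × 4/3).
4752 − 3564.00 = 1188.00 px of bars.

1188 px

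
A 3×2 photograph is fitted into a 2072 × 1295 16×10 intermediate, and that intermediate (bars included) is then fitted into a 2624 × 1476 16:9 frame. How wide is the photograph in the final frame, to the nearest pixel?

First fit — 3×2 into 2072×1295 spans the height: 1942.50 × 1295.00.
The 16×10 canvas is height-limited in 2624×1476, giving 2361.60 × 1476.00; scale factor 1.1398.
The photograph scales with it: width 1942.50 × 1.1398 ≈ 2214.00.

2214 px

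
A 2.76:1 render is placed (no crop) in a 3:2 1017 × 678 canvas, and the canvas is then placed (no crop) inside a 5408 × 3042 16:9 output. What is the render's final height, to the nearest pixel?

1653 px

2.76:1 in 1017×678: fills the width, so the render is 1017.00 × 368.48.
The 3:2 canvas is height-limited in 5408×3042, giving 4563.00 × 3042.00; scale factor 4.4867.
The render scales with it: height 368.48 × 4.4867 ≈ 1653.26.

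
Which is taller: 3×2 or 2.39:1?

3×2 = 1.5 and 2.39; 2.39 > 1.5. The smaller width-to-height ratio is the taller frame.

3×2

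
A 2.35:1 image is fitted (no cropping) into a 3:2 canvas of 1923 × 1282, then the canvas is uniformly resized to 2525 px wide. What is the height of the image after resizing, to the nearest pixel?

Fitted into 1923×1282, the image spans the width; its height is 1923 / 2.350 ≈ 818.30 px.
Scaling 1923 → 2525 is ×1.3131, so the height becomes 818.30 × 1.3131 ≈ 1074.47 px.

1074 px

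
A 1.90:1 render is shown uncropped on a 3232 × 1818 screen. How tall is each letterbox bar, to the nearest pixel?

1.90:1 (1.900) > 16:9 (1.778), so the render fills the width.
The render is 3232 / 1.900 ≈ 1701.05 px tall.
1818 − 1701.05 = 116.95 px of bars (58.47 each).

58 px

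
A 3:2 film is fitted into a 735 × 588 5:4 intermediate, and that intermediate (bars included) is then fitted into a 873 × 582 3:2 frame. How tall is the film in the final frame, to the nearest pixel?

Inside the 735×588 canvas the film is width-limited at 735.00 × 490.00.
Second fit — the 5:4 canvas into 873×582 spans the height: 727.50 × 582.00 (×0.9898 from 735×588).
Applying the same ×0.9898: 490.00 → 485.00.

485 px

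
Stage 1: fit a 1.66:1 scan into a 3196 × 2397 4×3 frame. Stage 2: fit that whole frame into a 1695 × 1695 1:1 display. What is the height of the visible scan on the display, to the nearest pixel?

First fit — 1.66:1 into 3196×2397 spans the width: 3196.00 × 1925.30.
Second fit — the 4×3 canvas into 1695×1695 spans the width: 1695.00 × 1271.25 (×0.5304 from 3196×2397).
Applying the same ×0.5304: 1925.30 → 1021.08.

1021 px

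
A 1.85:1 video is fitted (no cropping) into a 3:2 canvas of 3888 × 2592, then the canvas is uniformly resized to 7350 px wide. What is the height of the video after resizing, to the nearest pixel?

In the 3888×2592 frame the video fills the width: height = 3888 / 1.850 ≈ 2101.62 px.
Resizing to 7350 px wide multiplies everything by 1.8904: 2101.62 → 3972.97 px.

3973 px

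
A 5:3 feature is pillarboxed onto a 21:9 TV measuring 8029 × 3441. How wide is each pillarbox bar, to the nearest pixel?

5:3 (1.667) < 21:9 (2.333), so the feature fills the height.
The feature is 3441 × 5/3 ≈ 5735.00 px wide.
8029 − 5735.00 = 2294.00 px of bars (1147.00 each).

1147 px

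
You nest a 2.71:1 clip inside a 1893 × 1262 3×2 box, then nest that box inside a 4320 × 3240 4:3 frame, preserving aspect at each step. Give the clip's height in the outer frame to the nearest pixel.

1594 px

First fit — 2.71:1 into 1893×1262 spans the width: 1893.00 × 698.52.
Second fit — the 3×2 canvas into 4320×3240 spans the width: 4320.00 × 2880.00 (×2.2821 from 1893×1262).
The clip scales with it: height 698.52 × 2.2821 ≈ 1594.10.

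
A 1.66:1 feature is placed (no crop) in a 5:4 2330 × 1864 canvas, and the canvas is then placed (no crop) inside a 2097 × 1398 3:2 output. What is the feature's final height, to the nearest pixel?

1053 px

1.66:1 in 2330×1864: fills the width, so the feature is 2330.00 × 1403.61.
The 5:4 canvas is height-limited in 2097×1398, giving 1747.50 × 1398.00; scale factor 0.7500.
The feature scales with it: height 1403.61 × 0.7500 ≈ 1052.71.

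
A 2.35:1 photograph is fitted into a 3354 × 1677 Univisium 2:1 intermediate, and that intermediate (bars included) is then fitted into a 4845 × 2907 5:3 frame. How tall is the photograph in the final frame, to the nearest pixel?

First fit — 2.35:1 into 3354×1677 spans the width: 3354.00 × 1427.23.
Second fit — the Univisium 2:1 canvas into 4845×2907 spans the width: 4845.00 × 2422.50 (×1.4445 from 3354×1677).
Applying the same ×1.4445: 1427.23 → 2061.70.

2062 px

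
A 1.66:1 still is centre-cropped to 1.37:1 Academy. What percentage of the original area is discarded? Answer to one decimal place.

1.37:1 Academy is narrower than 1.66:1, so the crop keeps the full height and trims the width.
(1.370)/(1.660) ≈ 0.825 of the area survives, leaving 17.47% discarded.

17.5%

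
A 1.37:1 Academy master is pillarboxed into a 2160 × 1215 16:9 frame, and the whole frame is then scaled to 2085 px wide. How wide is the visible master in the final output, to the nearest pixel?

Fitted into 2160×1215, the master spans the height; its width is 1215 × 1.370 ≈ 1664.55 px.
The frame scales by 2085/2160 = 0.9653; 1664.55 × 0.9653 ≈ 1606.75 px.

1607 px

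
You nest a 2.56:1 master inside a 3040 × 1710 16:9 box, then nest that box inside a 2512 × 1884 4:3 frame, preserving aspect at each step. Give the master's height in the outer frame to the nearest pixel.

981 px

First fit — 2.56:1 into 3040×1710 spans the width: 3040.00 × 1187.50.
Second fit — the 16:9 canvas into 2512×1884 spans the width: 2512.00 × 1413.00 (×0.8263 from 3040×1710).
So the master's height is 1187.50 × 0.8263 ≈ 981.25.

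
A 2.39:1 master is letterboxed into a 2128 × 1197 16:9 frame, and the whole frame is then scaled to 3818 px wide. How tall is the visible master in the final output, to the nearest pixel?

In the 2128×1197 frame the master fills the width: height = 2128 / 2.390 ≈ 890.38 px.
Resizing to 3818 px wide multiplies everything by 1.7942: 890.38 → 1597.49 px.

1597 px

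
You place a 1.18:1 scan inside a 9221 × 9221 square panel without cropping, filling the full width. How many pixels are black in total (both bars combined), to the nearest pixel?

Content height = 9221 / 1.180 ≈ 7814.4068 px.
Leftover height: 9221 − 7814.4068 = 1406.5932 px.
That's 1406.5932 × 9221 ≈ 12970196 black pixels.

12970196 pixels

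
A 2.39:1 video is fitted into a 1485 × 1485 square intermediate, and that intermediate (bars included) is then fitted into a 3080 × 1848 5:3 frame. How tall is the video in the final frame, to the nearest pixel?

773 px

2.39:1 in 1485×1485: fills the width, so the video is 1485.00 × 621.34.
Second fit — the square canvas into 3080×1848 spans the height: 1848.00 × 1848.00 (×1.2444 from 1485×1485).
So the video's height is 621.34 × 1.2444 ≈ 773.22.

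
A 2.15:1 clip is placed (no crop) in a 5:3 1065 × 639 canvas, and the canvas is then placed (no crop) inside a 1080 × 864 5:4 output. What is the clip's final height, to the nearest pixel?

Inside the 1065×639 canvas the clip is width-limited at 1065.00 × 495.35.
5:3 in 1080×864: fills the width, so the intermediate becomes 1080.00 × 648.00 — a scale of ×1.0141.
So the clip's height is 495.35 × 1.0141 ≈ 502.33.

502 px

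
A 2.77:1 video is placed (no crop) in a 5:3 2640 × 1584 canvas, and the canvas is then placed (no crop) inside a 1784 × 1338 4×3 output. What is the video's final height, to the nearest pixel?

644 px

First fit — 2.77:1 into 2640×1584 spans the width: 2640.00 × 953.07.
Second fit — the 5:3 canvas into 1784×1338 spans the width: 1784.00 × 1070.40 (×0.6758 from 2640×1584).
The video scales with it: height 953.07 × 0.6758 ≈ 644.04.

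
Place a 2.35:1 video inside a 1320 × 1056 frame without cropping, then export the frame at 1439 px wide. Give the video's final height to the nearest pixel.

612 px

In the 1320×1056 frame the video fills the width: height = 1320 / 2.350 ≈ 561.70 px.
Resizing to 1439 px wide multiplies everything by 1.0902: 561.70 → 612.34 px.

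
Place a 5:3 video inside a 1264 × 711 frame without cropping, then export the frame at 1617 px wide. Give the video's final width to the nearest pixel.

Fitted into 1264×711, the video spans the height; its width is 711 × 5/3 ≈ 1185.00 px.
Scaling 1264 → 1617 is ×1.2793, so the width becomes 1185.00 × 1.2793 ≈ 1515.94 px.

1516 px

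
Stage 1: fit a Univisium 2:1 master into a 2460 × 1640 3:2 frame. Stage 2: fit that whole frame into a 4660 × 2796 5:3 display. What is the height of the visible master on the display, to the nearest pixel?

Univisium 2:1 in 2460×1640: fills the width, so the master is 2460.00 × 1230.00.
Second fit — the 3:2 canvas into 4660×2796 spans the height: 4194.00 × 2796.00 (×1.7049 from 2460×1640).
The master scales with it: height 1230.00 × 1.7049 ≈ 2097.00.

2097 px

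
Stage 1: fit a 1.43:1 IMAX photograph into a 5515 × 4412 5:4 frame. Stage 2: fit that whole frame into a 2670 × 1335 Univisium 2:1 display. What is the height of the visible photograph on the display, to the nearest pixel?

Inside the 5515×4412 canvas the photograph is width-limited at 5515.00 × 3856.64.
5:4 in 2670×1335: fills the height, so the intermediate becomes 1668.75 × 1335.00 — a scale of ×0.3026.
So the photograph's height is 3856.64 × 0.3026 ≈ 1166.96.

1167 px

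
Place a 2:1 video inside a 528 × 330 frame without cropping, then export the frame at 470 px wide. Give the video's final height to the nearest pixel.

235 px

Fitted into 528×330, the video spans the width; its height is 528 × 1/2 ≈ 264.00 px.
The frame scales by 470/528 = 0.8902; 264.00 × 0.8902 ≈ 235.00 px.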